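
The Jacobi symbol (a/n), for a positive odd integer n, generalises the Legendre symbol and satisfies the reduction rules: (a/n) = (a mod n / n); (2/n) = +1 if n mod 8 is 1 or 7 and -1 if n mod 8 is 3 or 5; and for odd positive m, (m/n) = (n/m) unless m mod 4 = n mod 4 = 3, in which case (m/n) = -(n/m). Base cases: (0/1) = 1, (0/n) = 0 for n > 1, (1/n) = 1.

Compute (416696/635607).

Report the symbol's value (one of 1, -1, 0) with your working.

0

416696 = 2^3·52087; (2/635607) = +1 since 635607 mod 8 = 7, so (416696/635607) = (+1)^3·(52087/635607); sign now +1
reciprocity: (52087/635607) = -1·(635607/52087) since 52087 mod 4 = 3, 635607 mod 4 = 3; sign now -1
(635607/52087) = (10563/52087)   [reduce mod 52087]
reciprocity: (10563/52087) = -1·(52087/10563) since 10563 mod 4 = 3, 52087 mod 4 = 3; sign now +1
(52087/10563) = (9835/10563)   [reduce mod 10563]
reciprocity: (9835/10563) = -1·(10563/9835) since 9835 mod 4 = 3, 10563 mod 4 = 3; sign now -1
(10563/9835) = (728/9835)   [reduce mod 9835]
728 = 2^3·91; (2/9835) = -1 since 9835 mod 8 = 3, so (728/9835) = (-1)^3·(91/9835); sign now +1
reciprocity: (91/9835) = -1·(9835/91) since 91 mod 4 = 3, 9835 mod 4 = 3; sign now -1
(9835/91) = (7/91)   [reduce mod 91]
reciprocity: (7/91) = -1·(91/7) since 7 mod 4 = 3, 91 mod 4 = 3; sign now +1
(91/7) = (0/7)   [reduce mod 7]
(0/7) = 0   [gcd(a, n) > 1]; final value = 0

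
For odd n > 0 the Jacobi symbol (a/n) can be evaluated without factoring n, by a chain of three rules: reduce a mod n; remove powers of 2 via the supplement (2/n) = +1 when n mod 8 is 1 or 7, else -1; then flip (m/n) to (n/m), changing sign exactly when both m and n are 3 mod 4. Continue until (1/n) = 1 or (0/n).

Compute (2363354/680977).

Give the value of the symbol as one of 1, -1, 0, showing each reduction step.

(2363354/680977) = (320423/680977)   [reduce mod 680977]
reciprocity: (320423/680977) = +1·(680977/320423) since 320423 mod 4 = 3, 680977 mod 4 = 1; sign now +1
(680977/320423) = (40131/320423)   [reduce mod 320423]
reciprocity: (40131/320423) = -1·(320423/40131) since 40131 mod 4 = 3, 320423 mod 4 = 3; sign now -1
(320423/40131) = (39506/40131)   [reduce mod 40131]
39506 = 2^1·19753; (2/40131) = -1 since 40131 mod 8 = 3, so (39506/40131) = (-1)^1·(19753/40131); sign now +1
reciprocity: (19753/40131) = +1·(40131/19753) since 19753 mod 4 = 1, 40131 mod 4 = 3; sign now +1
(40131/19753) = (625/19753)   [reduce mod 19753]
reciprocity: (625/19753) = +1·(19753/625) since 625 mod 4 = 1, 19753 mod 4 = 1; sign now +1
(19753/625) = (378/625)   [reduce mod 625]
378 = 2^1·189; (2/625) = +1 since 625 mod 8 = 1, so (378/625) = (+1)^1·(189/625); sign now +1
reciprocity: (189/625) = +1·(625/189) since 189 mod 4 = 1, 625 mod 4 = 1; sign now +1
(625/189) = (58/189)   [reduce mod 189]
58 = 2^1·29; (2/189) = -1 since 189 mod 8 = 5, so (58/189) = (-1)^1·(29/189); sign now -1
reciprocity: (29/189) = +1·(189/29) since 29 mod 4 = 1, 189 mod 4 = 1; sign now -1
(189/29) = (15/29)   [reduce mod 29]
reciprocity: (15/29) = +1·(29/15) since 15 mod 4 = 3, 29 mod 4 = 1; sign now -1
(29/15) = (14/15)   [reduce mod 15]
14 = 2^1·7; (2/15) = +1 since 15 mod 8 = 7, so (14/15) = (+1)^1·(7/15); sign now -1
reciprocity: (7/15) = -1·(15/7) since 7 mod 4 = 3, 15 mod 4 = 3; sign now +1
(15/7) = (1/7)   [reduce mod 7]
(1/7) = 1; final value = sign = +1

1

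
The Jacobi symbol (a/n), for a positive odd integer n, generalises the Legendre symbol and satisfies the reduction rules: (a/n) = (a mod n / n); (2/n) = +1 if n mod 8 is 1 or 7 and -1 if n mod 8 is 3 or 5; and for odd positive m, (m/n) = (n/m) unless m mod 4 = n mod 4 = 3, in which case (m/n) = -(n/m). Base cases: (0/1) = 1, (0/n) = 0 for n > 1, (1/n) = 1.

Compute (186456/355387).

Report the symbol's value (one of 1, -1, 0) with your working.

-1

factor out 2^3: 186456 = 2^3·23307; with 355387 mod 8 = 3, (2/355387) = -1; sign now -1; continue with (23307/355387)
flip (23307/355387) -> (355387/23307): both odd, 23307 mod 4 = 3, 355387 mod 4 = 3, so the flip contributes -1; sign now +1
(355387/23307): 355387 mod 23307 = 5782, so (355387/23307) = (5782/23307)
factor out 2^1: 5782 = 2^1·2891; with 23307 mod 8 = 3, (2/23307) = -1; sign now -1; continue with (2891/23307)
flip (2891/23307) -> (23307/2891): both odd, 2891 mod 4 = 3, 23307 mod 4 = 3, so the flip contributes -1; sign now +1
(23307/2891): 23307 mod 2891 = 179, so (23307/2891) = (179/2891)
flip (179/2891) -> (2891/179): both odd, 179 mod 4 = 3, 2891 mod 4 = 3, so the flip contributes -1; sign now -1
(2891/179): 2891 mod 179 = 27, so (2891/179) = (27/179)
flip (27/179) -> (179/27): both odd, 27 mod 4 = 3, 179 mod 4 = 3, so the flip contributes -1; sign now +1
(179/27): 179 mod 27 = 17, so (179/27) = (17/27)
flip (17/27) -> (27/17): both odd, 17 mod 4 = 1, 27 mod 4 = 3, so the flip contributes +1; sign now +1
(27/17): 27 mod 17 = 10, so (27/17) = (10/17)
factor out 2^1: 10 = 2^1·5; with 17 mod 8 = 1, (2/17) = +1; sign now +1; continue with (5/17)
flip (5/17) -> (17/5): both odd, 5 mod 4 = 1, 17 mod 4 = 1, so the flip contributes +1; sign now +1
(17/5): 17 mod 5 = 2, so (17/5) = (2/5)
factor out 2^1: 2 = 2^1·1; with 5 mod 8 = 5, (2/5) = -1; sign now -1; continue with (1/5)
reached (1/5) = 1, so the symbol is -1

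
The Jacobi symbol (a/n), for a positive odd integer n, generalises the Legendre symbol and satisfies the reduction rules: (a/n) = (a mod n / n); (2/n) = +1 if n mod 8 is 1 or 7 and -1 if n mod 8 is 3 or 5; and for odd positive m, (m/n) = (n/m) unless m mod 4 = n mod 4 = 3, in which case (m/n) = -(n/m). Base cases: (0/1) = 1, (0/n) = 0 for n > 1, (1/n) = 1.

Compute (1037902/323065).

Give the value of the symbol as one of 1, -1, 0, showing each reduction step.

1

(1037902/323065): 1037902 mod 323065 = 68707, so (1037902/323065) = (68707/323065)
flip (68707/323065) -> (323065/68707): both odd, 68707 mod 4 = 3, 323065 mod 4 = 1, so the flip contributes +1; sign now +1
(323065/68707): 323065 mod 68707 = 48237, so (323065/68707) = (48237/68707)
flip (48237/68707) -> (68707/48237): both odd, 48237 mod 4 = 1, 68707 mod 4 = 3, so the flip contributes +1; sign now +1
(68707/48237): 68707 mod 48237 = 20470, so (68707/48237) = (20470/48237)
factor out 2^1: 20470 = 2^1·10235; with 48237 mod 8 = 5, (2/48237) = -1; sign now -1; continue with (10235/48237)
flip (10235/48237) -> (48237/10235): both odd, 10235 mod 4 = 3, 48237 mod 4 = 1, so the flip contributes +1; sign now -1
(48237/10235): 48237 mod 10235 = 7297, so (48237/10235) = (7297/10235)
flip (7297/10235) -> (10235/7297): both odd, 7297 mod 4 = 1, 10235 mod 4 = 3, so the flip contributes +1; sign now -1
(10235/7297): 10235 mod 7297 = 2938, so (10235/7297) = (2938/7297)
factor out 2^1: 2938 = 2^1·1469; with 7297 mod 8 = 1, (2/7297) = +1; sign now -1; continue with (1469/7297)
flip (1469/7297) -> (7297/1469): both odd, 1469 mod 4 = 1, 7297 mod 4 = 1, so the flip contributes +1; sign now -1
(7297/1469): 7297 mod 1469 = 1421, so (7297/1469) = (1421/1469)
flip (1421/1469) -> (1469/1421): both odd, 1421 mod 4 = 1, 1469 mod 4 = 1, so the flip contributes +1; sign now -1
(1469/1421): 1469 mod 1421 = 48, so (1469/1421) = (48/1421)
factor out 2^4: 48 = 2^4·3; with 1421 mod 8 = 5, (2/1421) = -1; sign now -1; continue with (3/1421)
flip (3/1421) -> (1421/3): both odd, 3 mod 4 = 3, 1421 mod 4 = 1, so the flip contributes +1; sign now -1
(1421/3): 1421 mod 3 = 2, so (1421/3) = (2/3)
factor out 2^1: 2 = 2^1·1; with 3 mod 8 = 3, (2/3) = -1; sign now +1; continue with (1/3)
reached (1/3) = 1, so the symbol is +1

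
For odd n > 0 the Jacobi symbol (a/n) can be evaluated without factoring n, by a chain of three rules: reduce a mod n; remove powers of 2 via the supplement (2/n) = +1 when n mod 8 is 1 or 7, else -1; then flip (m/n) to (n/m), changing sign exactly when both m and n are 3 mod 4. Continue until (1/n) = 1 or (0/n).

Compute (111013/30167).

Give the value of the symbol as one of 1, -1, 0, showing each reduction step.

(111013/30167): 111013 mod 30167 = 20512, so (111013/30167) = (20512/30167)
factor out 2^5: 20512 = 2^5·641; with 30167 mod 8 = 7, (2/30167) = +1; sign now +1; continue with (641/30167)
flip (641/30167) -> (30167/641): both odd, 641 mod 4 = 1, 30167 mod 4 = 3, so the flip contributes +1; sign now +1
(30167/641): 30167 mod 641 = 40, so (30167/641) = (40/641)
factor out 2^3: 40 = 2^3·5; with 641 mod 8 = 1, (2/641) = +1; sign now +1; continue with (5/641)
flip (5/641) -> (641/5): both odd, 5 mod 4 = 1, 641 mod 4 = 1, so the flip contributes +1; sign now +1
(641/5): 641 mod 5 = 1, so (641/5) = (1/5)
reached (1/5) = 1, so the symbol is +1

1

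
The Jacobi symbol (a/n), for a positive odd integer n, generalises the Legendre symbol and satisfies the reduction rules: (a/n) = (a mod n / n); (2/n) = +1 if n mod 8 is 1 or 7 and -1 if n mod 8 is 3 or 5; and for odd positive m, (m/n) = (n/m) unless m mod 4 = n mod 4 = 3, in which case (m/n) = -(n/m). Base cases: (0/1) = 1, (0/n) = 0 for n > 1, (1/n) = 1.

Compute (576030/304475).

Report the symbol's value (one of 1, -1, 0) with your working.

0

(576030/304475): 576030 mod 304475 = 271555, so (576030/304475) = (271555/304475)
flip (271555/304475) -> (304475/271555): both odd, 271555 mod 4 = 3, 304475 mod 4 = 3, so the flip contributes -1; sign now -1
(304475/271555): 304475 mod 271555 = 32920, so (304475/271555) = (32920/271555)
factor out 2^3: 32920 = 2^3·4115; with 271555 mod 8 = 3, (2/271555) = -1; sign now +1; continue with (4115/271555)
flip (4115/271555) -> (271555/4115): both odd, 4115 mod 4 = 3, 271555 mod 4 = 3, so the flip contributes -1; sign now -1
(271555/4115): 271555 mod 4115 = 4080, so (271555/4115) = (4080/4115)
factor out 2^4: 4080 = 2^4·255; with 4115 mod 8 = 3, (2/4115) = -1; sign now -1; continue with (255/4115)
flip (255/4115) -> (4115/255): both odd, 255 mod 4 = 3, 4115 mod 4 = 3, so the flip contributes -1; sign now +1
(4115/255): 4115 mod 255 = 35, so (4115/255) = (35/255)
flip (35/255) -> (255/35): both odd, 35 mod 4 = 3, 255 mod 4 = 3, so the flip contributes -1; sign now -1
(255/35): 255 mod 35 = 10, so (255/35) = (10/35)
factor out 2^1: 10 = 2^1·5; with 35 mod 8 = 3, (2/35) = -1; sign now +1; continue with (5/35)
flip (5/35) -> (35/5): both odd, 5 mod 4 = 1, 35 mod 4 = 3, so the flip contributes +1; sign now +1
(35/5): 35 mod 5 = 0, so (35/5) = (0/5)
reached (0/5); gcd(a, n) > 1, so (0/5) = 0 and the symbol is 0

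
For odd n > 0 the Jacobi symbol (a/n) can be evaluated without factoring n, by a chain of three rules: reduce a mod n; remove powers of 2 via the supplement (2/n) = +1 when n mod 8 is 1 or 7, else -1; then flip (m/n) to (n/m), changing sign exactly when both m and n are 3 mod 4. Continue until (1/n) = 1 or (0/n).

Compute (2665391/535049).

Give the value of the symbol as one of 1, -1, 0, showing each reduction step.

(2665391/535049) = (525195/535049)   [reduce mod 535049]
reciprocity: (525195/535049) = +1·(535049/525195) since 525195 mod 4 = 3, 535049 mod 4 = 1; sign now +1
(535049/525195) = (9854/525195)   [reduce mod 525195]
9854 = 2^1·4927; (2/525195) = -1 since 525195 mod 8 = 3, so (9854/525195) = (-1)^1·(4927/525195); sign now -1
reciprocity: (4927/525195) = -1·(525195/4927) since 4927 mod 4 = 3, 525195 mod 4 = 3; sign now +1
(525195/4927) = (2933/4927)   [reduce mod 4927]
reciprocity: (2933/4927) = +1·(4927/2933) since 2933 mod 4 = 1, 4927 mod 4 = 3; sign now +1
(4927/2933) = (1994/2933)   [reduce mod 2933]
1994 = 2^1·997; (2/2933) = -1 since 2933 mod 8 = 5, so (1994/2933) = (-1)^1·(997/2933); sign now -1
reciprocity: (997/2933) = +1·(2933/997) since 997 mod 4 = 1, 2933 mod 4 = 1; sign now -1
(2933/997) = (939/997)   [reduce mod 997]
reciprocity: (939/997) = +1·(997/939) since 939 mod 4 = 3, 997 mod 4 = 1; sign now -1
(997/939) = (58/939)   [reduce mod 939]
58 = 2^1·29; (2/939) = -1 since 939 mod 8 = 3, so (58/939) = (-1)^1·(29/939); sign now +1
reciprocity: (29/939) = +1·(939/29) since 29 mod 4 = 1, 939 mod 4 = 3; sign now +1
(939/29) = (11/29)   [reduce mod 29]
reciprocity: (11/29) = +1·(29/11) since 11 mod 4 = 3, 29 mod 4 = 1; sign now +1
(29/11) = (7/11)   [reduce mod 11]
reciprocity: (7/11) = -1·(11/7) since 7 mod 4 = 3, 11 mod 4 = 3; sign now -1
(11/7) = (4/7)   [reduce mod 7]
4 = 2^2·1; (2/7) = +1 since 7 mod 8 = 7, so (4/7) = (+1)^2·(1/7); sign now -1
(1/7) = 1; final value = sign = -1

-1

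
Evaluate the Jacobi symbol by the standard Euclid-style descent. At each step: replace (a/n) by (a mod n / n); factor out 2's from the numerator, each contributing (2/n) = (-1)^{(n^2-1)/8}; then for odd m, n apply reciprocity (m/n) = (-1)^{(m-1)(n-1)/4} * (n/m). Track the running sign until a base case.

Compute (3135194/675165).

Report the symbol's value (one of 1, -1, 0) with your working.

(3135194/675165) = (434534/675165)   [reduce mod 675165]
434534 = 2^1·217267; (2/675165) = -1 since 675165 mod 8 = 5, so (434534/675165) = (-1)^1·(217267/675165); sign now -1
reciprocity: (217267/675165) = +1·(675165/217267) since 217267 mod 4 = 3, 675165 mod 4 = 1; sign now -1
(675165/217267) = (23364/217267)   [reduce mod 217267]
23364 = 2^2·5841; (2/217267) = -1 since 217267 mod 8 = 3, so (23364/217267) = (-1)^2·(5841/217267); sign now -1
reciprocity: (5841/217267) = +1·(217267/5841) since 5841 mod 4 = 1, 217267 mod 4 = 3; sign now -1
(217267/5841) = (1150/5841)   [reduce mod 5841]
1150 = 2^1·575; (2/5841) = +1 since 5841 mod 8 = 1, so (1150/5841) = (+1)^1·(575/5841); sign now -1
reciprocity: (575/5841) = +1·(5841/575) since 575 mod 4 = 3, 5841 mod 4 = 1; sign now -1
(5841/575) = (91/575)   [reduce mod 575]
reciprocity: (91/575) = -1·(575/91) since 91 mod 4 = 3, 575 mod 4 = 3; sign now +1
(575/91) = (29/91)   [reduce mod 91]
reciprocity: (29/91) = +1·(91/29) since 29 mod 4 = 1, 91 mod 4 = 3; sign now +1
(91/29) = (4/29)   [reduce mod 29]
4 = 2^2·1; (2/29) = -1 since 29 mod 8 = 5, so (4/29) = (-1)^2·(1/29); sign now +1
(1/29) = 1; final value = sign = +1

1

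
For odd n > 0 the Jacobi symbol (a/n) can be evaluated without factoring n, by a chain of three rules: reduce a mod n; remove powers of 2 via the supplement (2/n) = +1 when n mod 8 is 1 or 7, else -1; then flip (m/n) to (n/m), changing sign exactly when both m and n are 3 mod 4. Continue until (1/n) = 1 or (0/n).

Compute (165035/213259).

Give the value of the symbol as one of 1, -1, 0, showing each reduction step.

flip (165035/213259) -> (213259/165035): both odd, 165035 mod 4 = 3, 213259 mod 4 = 3, so the flip contributes -1; sign now -1
(213259/165035): 213259 mod 165035 = 48224, so (213259/165035) = (48224/165035)
factor out 2^5: 48224 = 2^5·1507; with 165035 mod 8 = 3, (2/165035) = -1; sign now +1; continue with (1507/165035)
flip (1507/165035) -> (165035/1507): both odd, 1507 mod 4 = 3, 165035 mod 4 = 3, so the flip contributes -1; sign now -1
(165035/1507): 165035 mod 1507 = 772, so (165035/1507) = (772/1507)
factor out 2^2: 772 = 2^2·193; with 1507 mod 8 = 3, (2/1507) = -1; sign now -1; continue with (193/1507)
flip (193/1507) -> (1507/193): both odd, 193 mod 4 = 1, 1507 mod 4 = 3, so the flip contributes +1; sign now -1
(1507/193): 1507 mod 193 = 156, so (1507/193) = (156/193)
factor out 2^2: 156 = 2^2·39; with 193 mod 8 = 1, (2/193) = +1; sign now -1; continue with (39/193)
flip (39/193) -> (193/39): both odd, 39 mod 4 = 3, 193 mod 4 = 1, so the flip contributes +1; sign now -1
(193/39): 193 mod 39 = 37, so (193/39) = (37/39)
flip (37/39) -> (39/37): both odd, 37 mod 4 = 1, 39 mod 4 = 3, so the flip contributes +1; sign now -1
(39/37): 39 mod 37 = 2, so (39/37) = (2/37)
factor out 2^1: 2 = 2^1·1; with 37 mod 8 = 5, (2/37) = -1; sign now +1; continue with (1/37)
reached (1/37) = 1, so the symbol is +1

1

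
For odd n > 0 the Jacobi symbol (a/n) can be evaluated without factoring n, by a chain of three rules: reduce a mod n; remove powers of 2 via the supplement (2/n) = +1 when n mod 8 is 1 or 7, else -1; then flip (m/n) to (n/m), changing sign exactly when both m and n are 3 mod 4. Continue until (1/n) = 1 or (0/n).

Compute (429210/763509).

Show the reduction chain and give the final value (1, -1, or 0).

0

429210 = 2^1·214605; (2/763509) = -1 since 763509 mod 8 = 5, so (429210/763509) = (-1)^1·(214605/763509); sign now -1
reciprocity: (214605/763509) = +1·(763509/214605) since 214605 mod 4 = 1, 763509 mod 4 = 1; sign now -1
(763509/214605) = (119694/214605)   [reduce mod 214605]
119694 = 2^1·59847; (2/214605) = -1 since 214605 mod 8 = 5, so (119694/214605) = (-1)^1·(59847/214605); sign now +1
reciprocity: (59847/214605) = +1·(214605/59847) since 59847 mod 4 = 3, 214605 mod 4 = 1; sign now +1
(214605/59847) = (35064/59847)   [reduce mod 59847]
35064 = 2^3·4383; (2/59847) = +1 since 59847 mod 8 = 7, so (35064/59847) = (+1)^3·(4383/59847); sign now +1
reciprocity: (4383/59847) = -1·(59847/4383) since 4383 mod 4 = 3, 59847 mod 4 = 3; sign now -1
(59847/4383) = (2868/4383)   [reduce mod 4383]
2868 = 2^2·717; (2/4383) = +1 since 4383 mod 8 = 7, so (2868/4383) = (+1)^2·(717/4383); sign now -1
reciprocity: (717/4383) = +1·(4383/717) since 717 mod 4 = 1, 4383 mod 4 = 3; sign now -1
(4383/717) = (81/717)   [reduce mod 717]
reciprocity: (81/717) = +1·(717/81) since 81 mod 4 = 1, 717 mod 4 = 1; sign now -1
(717/81) = (69/81)   [reduce mod 81]
reciprocity: (69/81) = +1·(81/69) since 69 mod 4 = 1, 81 mod 4 = 1; sign now -1
(81/69) = (12/69)   [reduce mod 69]
12 = 2^2·3; (2/69) = -1 since 69 mod 8 = 5, so (12/69) = (-1)^2·(3/69); sign now -1
reciprocity: (3/69) = +1·(69/3) since 3 mod 4 = 3, 69 mod 4 = 1; sign now -1
(69/3) = (0/3)   [reduce mod 3]
(0/3) = 0   [gcd(a, n) > 1]; final value = 0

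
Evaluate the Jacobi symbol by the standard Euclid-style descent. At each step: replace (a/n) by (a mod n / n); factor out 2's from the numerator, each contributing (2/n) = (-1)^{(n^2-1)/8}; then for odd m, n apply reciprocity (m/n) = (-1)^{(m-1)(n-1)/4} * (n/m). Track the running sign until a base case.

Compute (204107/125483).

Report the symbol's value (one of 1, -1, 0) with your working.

(204107/125483): 204107 mod 125483 = 78624, so (204107/125483) = (78624/125483)
factor out 2^5: 78624 = 2^5·2457; with 125483 mod 8 = 3, (2/125483) = -1; sign now -1; continue with (2457/125483)
flip (2457/125483) -> (125483/2457): both odd, 2457 mod 4 = 1, 125483 mod 4 = 3, so the flip contributes +1; sign now -1
(125483/2457): 125483 mod 2457 = 176, so (125483/2457) = (176/2457)
factor out 2^4: 176 = 2^4·11; with 2457 mod 8 = 1, (2/2457) = +1; sign now -1; continue with (11/2457)
flip (11/2457) -> (2457/11): both odd, 11 mod 4 = 3, 2457 mod 4 = 1, so the flip contributes +1; sign now -1
(2457/11): 2457 mod 11 = 4, so (2457/11) = (4/11)
factor out 2^2: 4 = 2^2·1; with 11 mod 8 = 3, (2/11) = -1; sign now -1; continue with (1/11)
reached (1/11) = 1, so the symbol is -1

-1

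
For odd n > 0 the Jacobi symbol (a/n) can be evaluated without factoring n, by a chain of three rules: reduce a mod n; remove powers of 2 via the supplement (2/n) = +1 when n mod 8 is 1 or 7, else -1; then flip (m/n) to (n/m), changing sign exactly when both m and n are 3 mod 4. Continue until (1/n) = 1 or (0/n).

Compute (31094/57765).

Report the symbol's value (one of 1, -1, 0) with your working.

31094 = 2^1·15547; (2/57765) = -1 since 57765 mod 8 = 5, so (31094/57765) = (-1)^1·(15547/57765); sign now -1
reciprocity: (15547/57765) = +1·(57765/15547) since 15547 mod 4 = 3, 57765 mod 4 = 1; sign now -1
(57765/15547) = (11124/15547)   [reduce mod 15547]
11124 = 2^2·2781; (2/15547) = -1 since 15547 mod 8 = 3, so (11124/15547) = (-1)^2·(2781/15547); sign now -1
reciprocity: (2781/15547) = +1·(15547/2781) since 2781 mod 4 = 1, 15547 mod 4 = 3; sign now -1
(15547/2781) = (1642/2781)   [reduce mod 2781]
1642 = 2^1·821; (2/2781) = -1 since 2781 mod 8 = 5, so (1642/2781) = (-1)^1·(821/2781); sign now +1
reciprocity: (821/2781) = +1·(2781/821) since 821 mod 4 = 1, 2781 mod 4 = 1; sign now +1
(2781/821) = (318/821)   [reduce mod 821]
318 = 2^1·159; (2/821) = -1 since 821 mod 8 = 5, so (318/821) = (-1)^1·(159/821); sign now -1
reciprocity: (159/821) = +1·(821/159) since 159 mod 4 = 3, 821 mod 4 = 1; sign now -1
(821/159) = (26/159)   [reduce mod 159]
26 = 2^1·13; (2/159) = +1 since 159 mod 8 = 7, so (26/159) = (+1)^1·(13/159); sign now -1
reciprocity: (13/159) = +1·(159/13) since 13 mod 4 = 1, 159 mod 4 = 3; sign now -1
(159/13) = (3/13)   [reduce mod 13]
reciprocity: (3/13) = +1·(13/3) since 3 mod 4 = 3, 13 mod 4 = 1; sign now -1
(13/3) = (1/3)   [reduce mod 3]
(1/3) = 1; final value = sign = -1

-1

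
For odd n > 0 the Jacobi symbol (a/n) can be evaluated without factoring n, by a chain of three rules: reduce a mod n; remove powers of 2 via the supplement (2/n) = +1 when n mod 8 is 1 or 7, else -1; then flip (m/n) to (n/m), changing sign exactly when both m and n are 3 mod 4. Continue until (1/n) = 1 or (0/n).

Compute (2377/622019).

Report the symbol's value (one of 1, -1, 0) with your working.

1

flip (2377/622019) -> (622019/2377): both odd, 2377 mod 4 = 1, 622019 mod 4 = 3, so the flip contributes +1; sign now +1
(622019/2377): 622019 mod 2377 = 1622, so (622019/2377) = (1622/2377)
factor out 2^1: 1622 = 2^1·811; with 2377 mod 8 = 1, (2/2377) = +1; sign now +1; continue with (811/2377)
flip (811/2377) -> (2377/811): both odd, 811 mod 4 = 3, 2377 mod 4 = 1, so the flip contributes +1; sign now +1
(2377/811): 2377 mod 811 = 755, so (2377/811) = (755/811)
flip (755/811) -> (811/755): both odd, 755 mod 4 = 3, 811 mod 4 = 3, so the flip contributes -1; sign now -1
(811/755): 811 mod 755 = 56, so (811/755) = (56/755)
factor out 2^3: 56 = 2^3·7; with 755 mod 8 = 3, (2/755) = -1; sign now +1; continue with (7/755)
flip (7/755) -> (755/7): both odd, 7 mod 4 = 3, 755 mod 4 = 3, so the flip contributes -1; sign now -1
(755/7): 755 mod 7 = 6, so (755/7) = (6/7)
factor out 2^1: 6 = 2^1·3; with 7 mod 8 = 7, (2/7) = +1; sign now -1; continue with (3/7)
flip (3/7) -> (7/3): both odd, 3 mod 4 = 3, 7 mod 4 = 3, so the flip contributes -1; sign now +1
(7/3): 7 mod 3 = 1, so (7/3) = (1/3)
reached (1/3) = 1, so the symbol is +1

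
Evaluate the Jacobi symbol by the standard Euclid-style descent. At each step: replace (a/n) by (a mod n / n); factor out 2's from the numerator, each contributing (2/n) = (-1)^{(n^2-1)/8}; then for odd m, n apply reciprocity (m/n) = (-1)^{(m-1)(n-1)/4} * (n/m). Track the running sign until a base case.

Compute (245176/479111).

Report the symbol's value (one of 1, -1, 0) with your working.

1

245176 = 2^3·30647; (2/479111) = +1 since 479111 mod 8 = 7, so (245176/479111) = (+1)^3·(30647/479111); sign now +1
reciprocity: (30647/479111) = -1·(479111/30647) since 30647 mod 4 = 3, 479111 mod 4 = 3; sign now -1
(479111/30647) = (19406/30647)   [reduce mod 30647]
19406 = 2^1·9703; (2/30647) = +1 since 30647 mod 8 = 7, so (19406/30647) = (+1)^1·(9703/30647); sign now -1
reciprocity: (9703/30647) = -1·(30647/9703) since 9703 mod 4 = 3, 30647 mod 4 = 3; sign now +1
(30647/9703) = (1538/9703)   [reduce mod 9703]
1538 = 2^1·769; (2/9703) = +1 since 9703 mod 8 = 7, so (1538/9703) = (+1)^1·(769/9703); sign now +1
reciprocity: (769/9703) = +1·(9703/769) since 769 mod 4 = 1, 9703 mod 4 = 3; sign now +1
(9703/769) = (475/769)   [reduce mod 769]
reciprocity: (475/769) = +1·(769/475) since 475 mod 4 = 3, 769 mod 4 = 1; sign now +1
(769/475) = (294/475)   [reduce mod 475]
294 = 2^1·147; (2/475) = -1 since 475 mod 8 = 3, so (294/475) = (-1)^1·(147/475); sign now -1
reciprocity: (147/475) = -1·(475/147) since 147 mod 4 = 3, 475 mod 4 = 3; sign now +1
(475/147) = (34/147)   [reduce mod 147]
34 = 2^1·17; (2/147) = -1 since 147 mod 8 = 3, so (34/147) = (-1)^1·(17/147); sign now -1
reciprocity: (17/147) = +1·(147/17) since 17 mod 4 = 1, 147 mod 4 = 3; sign now -1
(147/17) = (11/17)   [reduce mod 17]
reciprocity: (11/17) = +1·(17/11) since 11 mod 4 = 3, 17 mod 4 = 1; sign now -1
(17/11) = (6/11)   [reduce mod 11]
6 = 2^1·3; (2/11) = -1 since 11 mod 8 = 3, so (6/11) = (-1)^1·(3/11); sign now +1
reciprocity: (3/11) = -1·(11/3) since 3 mod 4 = 3, 11 mod 4 = 3; sign now -1
(11/3) = (2/3)   [reduce mod 3]
2 = 2^1·1; (2/3) = -1 since 3 mod 8 = 3, so (2/3) = (-1)^1·(1/3); sign now +1
(1/3) = 1; final value = sign = +1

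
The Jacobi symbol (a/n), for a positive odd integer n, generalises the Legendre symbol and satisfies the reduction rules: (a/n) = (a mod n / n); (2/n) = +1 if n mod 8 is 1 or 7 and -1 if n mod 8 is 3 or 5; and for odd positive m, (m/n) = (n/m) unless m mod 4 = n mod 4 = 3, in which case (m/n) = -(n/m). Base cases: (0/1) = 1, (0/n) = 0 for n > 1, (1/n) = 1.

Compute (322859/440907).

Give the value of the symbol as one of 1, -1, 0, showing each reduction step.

flip (322859/440907) -> (440907/322859): both odd, 322859 mod 4 = 3, 440907 mod 4 = 3, so the flip contributes -1; sign now -1
(440907/322859): 440907 mod 322859 = 118048, so (440907/322859) = (118048/322859)
factor out 2^5: 118048 = 2^5·3689; with 322859 mod 8 = 3, (2/322859) = -1; sign now +1; continue with (3689/322859)
flip (3689/322859) -> (322859/3689): both odd, 3689 mod 4 = 1, 322859 mod 4 = 3, so the flip contributes +1; sign now +1
(322859/3689): 322859 mod 3689 = 1916, so (322859/3689) = (1916/3689)
factor out 2^2: 1916 = 2^2·479; with 3689 mod 8 = 1, (2/3689) = +1; sign now +1; continue with (479/3689)
flip (479/3689) -> (3689/479): both odd, 479 mod 4 = 3, 3689 mod 4 = 1, so the flip contributes +1; sign now +1
(3689/479): 3689 mod 479 = 336, so (3689/479) = (336/479)
factor out 2^4: 336 = 2^4·21; with 479 mod 8 = 7, (2/479) = +1; sign now +1; continue with (21/479)
flip (21/479) -> (479/21): both odd, 21 mod 4 = 1, 479 mod 4 = 3, so the flip contributes +1; sign now +1
(479/21): 479 mod 21 = 17, so (479/21) = (17/21)
flip (17/21) -> (21/17): both odd, 17 mod 4 = 1, 21 mod 4 = 1, so the flip contributes +1; sign now +1
(21/17): 21 mod 17 = 4, so (21/17) = (4/17)
factor out 2^2: 4 = 2^2·1; with 17 mod 8 = 1, (2/17) = +1; sign now +1; continue with (1/17)
reached (1/17) = 1, so the symbol is +1

1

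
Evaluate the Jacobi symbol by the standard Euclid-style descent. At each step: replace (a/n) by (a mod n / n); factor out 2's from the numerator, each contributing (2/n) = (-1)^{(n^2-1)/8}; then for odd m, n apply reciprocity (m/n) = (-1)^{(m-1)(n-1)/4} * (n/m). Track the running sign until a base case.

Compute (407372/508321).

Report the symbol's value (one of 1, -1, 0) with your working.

1

407372 = 2^2·101843; (2/508321) = +1 since 508321 mod 8 = 1, so (407372/508321) = (+1)^2·(101843/508321); sign now +1
reciprocity: (101843/508321) = +1·(508321/101843) since 101843 mod 4 = 3, 508321 mod 4 = 1; sign now +1
(508321/101843) = (100949/101843)   [reduce mod 101843]
reciprocity: (100949/101843) = +1·(101843/100949) since 100949 mod 4 = 1, 101843 mod 4 = 3; sign now +1
(101843/100949) = (894/100949)   [reduce mod 100949]
894 = 2^1·447; (2/100949) = -1 since 100949 mod 8 = 5, so (894/100949) = (-1)^1·(447/100949); sign now -1
reciprocity: (447/100949) = +1·(100949/447) since 447 mod 4 = 3, 100949 mod 4 = 1; sign now -1
(100949/447) = (374/447)   [reduce mod 447]
374 = 2^1·187; (2/447) = +1 since 447 mod 8 = 7, so (374/447) = (+1)^1·(187/447); sign now -1
reciprocity: (187/447) = -1·(447/187) since 187 mod 4 = 3, 447 mod 4 = 3; sign now +1
(447/187) = (73/187)   [reduce mod 187]
reciprocity: (73/187) = +1·(187/73) since 73 mod 4 = 1, 187 mod 4 = 3; sign now +1
(187/73) = (41/73)   [reduce mod 73]
reciprocity: (41/73) = +1·(73/41) since 41 mod 4 = 1, 73 mod 4 = 1; sign now +1
(73/41) = (32/41)   [reduce mod 41]
32 = 2^5·1; (2/41) = +1 since 41 mod 8 = 1, so (32/41) = (+1)^5·(1/41); sign now +1
(1/41) = 1; final value = sign = +1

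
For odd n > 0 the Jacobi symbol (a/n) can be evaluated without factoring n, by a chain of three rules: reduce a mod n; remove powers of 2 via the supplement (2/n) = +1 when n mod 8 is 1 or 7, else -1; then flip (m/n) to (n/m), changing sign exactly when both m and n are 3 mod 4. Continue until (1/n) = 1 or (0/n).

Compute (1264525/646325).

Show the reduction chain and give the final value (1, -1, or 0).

(1264525/646325) = (618200/646325)   [reduce mod 646325]
618200 = 2^3·77275; (2/646325) = -1 since 646325 mod 8 = 5, so (618200/646325) = (-1)^3·(77275/646325); sign now -1
reciprocity: (77275/646325) = +1·(646325/77275) since 77275 mod 4 = 3, 646325 mod 4 = 1; sign now -1
(646325/77275) = (28125/77275)   [reduce mod 77275]
reciprocity: (28125/77275) = +1·(77275/28125) since 28125 mod 4 = 1, 77275 mod 4 = 3; sign now -1
(77275/28125) = (21025/28125)   [reduce mod 28125]
reciprocity: (21025/28125) = +1·(28125/21025) since 21025 mod 4 = 1, 28125 mod 4 = 1; sign now -1
(28125/21025) = (7100/21025)   [reduce mod 21025]
7100 = 2^2·1775; (2/21025) = +1 since 21025 mod 8 = 1, so (7100/21025) = (+1)^2·(1775/21025); sign now -1
reciprocity: (1775/21025) = +1·(21025/1775) since 1775 mod 4 = 3, 21025 mod 4 = 1; sign now -1
(21025/1775) = (1500/1775)   [reduce mod 1775]
1500 = 2^2·375; (2/1775) = +1 since 1775 mod 8 = 7, so (1500/1775) = (+1)^2·(375/1775); sign now -1
reciprocity: (375/1775) = -1·(1775/375) since 375 mod 4 = 3, 1775 mod 4 = 3; sign now +1
(1775/375) = (275/375)   [reduce mod 375]
reciprocity: (275/375) = -1·(375/275) since 275 mod 4 = 3, 375 mod 4 = 3; sign now -1
(375/275) = (100/275)   [reduce mod 275]
100 = 2^2·25; (2/275) = -1 since 275 mod 8 = 3, so (100/275) = (-1)^2·(25/275); sign now -1
reciprocity: (25/275) = +1·(275/25) since 25 mod 4 = 1, 275 mod 4 = 3; sign now -1
(275/25) = (0/25)   [reduce mod 25]
(0/25) = 0   [gcd(a, n) > 1]; final value = 0

0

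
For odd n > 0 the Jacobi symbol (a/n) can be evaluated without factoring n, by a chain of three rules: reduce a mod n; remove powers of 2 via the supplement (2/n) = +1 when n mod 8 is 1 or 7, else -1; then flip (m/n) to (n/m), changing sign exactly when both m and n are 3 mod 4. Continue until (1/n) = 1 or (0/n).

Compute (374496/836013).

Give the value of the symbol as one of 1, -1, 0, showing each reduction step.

0

factor out 2^5: 374496 = 2^5·11703; with 836013 mod 8 = 5, (2/836013) = -1; sign now -1; continue with (11703/836013)
flip (11703/836013) -> (836013/11703): both odd, 11703 mod 4 = 3, 836013 mod 4 = 1, so the flip contributes +1; sign now -1
(836013/11703): 836013 mod 11703 = 5100, so (836013/11703) = (5100/11703)
factor out 2^2: 5100 = 2^2·1275; with 11703 mod 8 = 7, (2/11703) = +1; sign now -1; continue with (1275/11703)
flip (1275/11703) -> (11703/1275): both odd, 1275 mod 4 = 3, 11703 mod 4 = 3, so the flip contributes -1; sign now +1
(11703/1275): 11703 mod 1275 = 228, so (11703/1275) = (228/1275)
factor out 2^2: 228 = 2^2·57; with 1275 mod 8 = 3, (2/1275) = -1; sign now +1; continue with (57/1275)
flip (57/1275) -> (1275/57): both odd, 57 mod 4 = 1, 1275 mod 4 = 3, so the flip contributes +1; sign now +1
(1275/57): 1275 mod 57 = 21, so (1275/57) = (21/57)
flip (21/57) -> (57/21): both odd, 21 mod 4 = 1, 57 mod 4 = 1, so the flip contributes +1; sign now +1
(57/21): 57 mod 21 = 15, so (57/21) = (15/21)
flip (15/21) -> (21/15): both odd, 15 mod 4 = 3, 21 mod 4 = 1, so the flip contributes +1; sign now +1
(21/15): 21 mod 15 = 6, so (21/15) = (6/15)
factor out 2^1: 6 = 2^1·3; with 15 mod 8 = 7, (2/15) = +1; sign now +1; continue with (3/15)
flip (3/15) -> (15/3): both odd, 3 mod 4 = 3, 15 mod 4 = 3, so the flip contributes -1; sign now -1
(15/3): 15 mod 3 = 0, so (15/3) = (0/3)
reached (0/3); gcd(a, n) > 1, so (0/3) = 0 and the symbol is 0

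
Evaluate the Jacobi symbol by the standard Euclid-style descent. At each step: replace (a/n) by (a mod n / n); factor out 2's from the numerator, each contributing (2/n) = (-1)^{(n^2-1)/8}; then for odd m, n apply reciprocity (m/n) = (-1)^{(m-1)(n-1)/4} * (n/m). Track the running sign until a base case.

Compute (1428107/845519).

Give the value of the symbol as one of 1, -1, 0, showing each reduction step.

1

(1428107/845519) = (582588/845519)   [reduce mod 845519]
582588 = 2^2·145647; (2/845519) = +1 since 845519 mod 8 = 7, so (582588/845519) = (+1)^2·(145647/845519); sign now +1
reciprocity: (145647/845519) = -1·(845519/145647) since 145647 mod 4 = 3, 845519 mod 4 = 3; sign now -1
(845519/145647) = (117284/145647)   [reduce mod 145647]
117284 = 2^2·29321; (2/145647) = +1 since 145647 mod 8 = 7, so (117284/145647) = (+1)^2·(29321/145647); sign now -1
reciprocity: (29321/145647) = +1·(145647/29321) since 29321 mod 4 = 1, 145647 mod 4 = 3; sign now -1
(145647/29321) = (28363/29321)   [reduce mod 29321]
reciprocity: (28363/29321) = +1·(29321/28363) since 28363 mod 4 = 3, 29321 mod 4 = 1; sign now -1
(29321/28363) = (958/28363)   [reduce mod 28363]
958 = 2^1·479; (2/28363) = -1 since 28363 mod 8 = 3, so (958/28363) = (-1)^1·(479/28363); sign now +1
reciprocity: (479/28363) = -1·(28363/479) since 479 mod 4 = 3, 28363 mod 4 = 3; sign now -1
(28363/479) = (102/479)   [reduce mod 479]
102 = 2^1·51; (2/479) = +1 since 479 mod 8 = 7, so (102/479) = (+1)^1·(51/479); sign now -1
reciprocity: (51/479) = -1·(479/51) since 51 mod 4 = 3, 479 mod 4 = 3; sign now +1
(479/51) = (20/51)   [reduce mod 51]
20 = 2^2·5; (2/51) = -1 since 51 mod 8 = 3, so (20/51) = (-1)^2·(5/51); sign now +1
reciprocity: (5/51) = +1·(51/5) since 5 mod 4 = 1, 51 mod 4 = 3; sign now +1
(51/5) = (1/5)   [reduce mod 5]
(1/5) = 1; final value = sign = +1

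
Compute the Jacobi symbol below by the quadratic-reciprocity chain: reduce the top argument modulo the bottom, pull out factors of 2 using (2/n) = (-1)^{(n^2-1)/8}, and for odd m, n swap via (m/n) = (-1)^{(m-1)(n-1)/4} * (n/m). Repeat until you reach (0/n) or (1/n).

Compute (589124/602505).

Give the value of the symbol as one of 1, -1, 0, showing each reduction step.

factor out 2^2: 589124 = 2^2·147281; with 602505 mod 8 = 1, (2/602505) = +1; sign now +1; continue with (147281/602505)
flip (147281/602505) -> (602505/147281): both odd, 147281 mod 4 = 1, 602505 mod 4 = 1, so the flip contributes +1; sign now +1
(602505/147281): 602505 mod 147281 = 13381, so (602505/147281) = (13381/147281)
flip (13381/147281) -> (147281/13381): both odd, 13381 mod 4 = 1, 147281 mod 4 = 1, so the flip contributes +1; sign now +1
(147281/13381): 147281 mod 13381 = 90, so (147281/13381) = (90/13381)
factor out 2^1: 90 = 2^1·45; with 13381 mod 8 = 5, (2/13381) = -1; sign now -1; continue with (45/13381)
flip (45/13381) -> (13381/45): both odd, 45 mod 4 = 1, 13381 mod 4 = 1, so the flip contributes +1; sign now -1
(13381/45): 13381 mod 45 = 16, so (13381/45) = (16/45)
factor out 2^4: 16 = 2^4·1; with 45 mod 8 = 5, (2/45) = -1; sign now -1; continue with (1/45)
reached (1/45) = 1, so the symbol is -1

-1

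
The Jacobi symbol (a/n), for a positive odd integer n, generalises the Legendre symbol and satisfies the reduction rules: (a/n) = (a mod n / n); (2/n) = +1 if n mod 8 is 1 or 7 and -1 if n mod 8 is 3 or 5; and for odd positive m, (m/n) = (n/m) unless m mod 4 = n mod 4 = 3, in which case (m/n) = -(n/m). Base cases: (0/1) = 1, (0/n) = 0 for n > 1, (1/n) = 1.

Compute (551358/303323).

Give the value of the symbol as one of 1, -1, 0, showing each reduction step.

(551358/303323) = (248035/303323)   [reduce mod 303323]
reciprocity: (248035/303323) = -1·(303323/248035) since 248035 mod 4 = 3, 303323 mod 4 = 3; sign now -1
(303323/248035) = (55288/248035)   [reduce mod 248035]
55288 = 2^3·6911; (2/248035) = -1 since 248035 mod 8 = 3, so (55288/248035) = (-1)^3·(6911/248035); sign now +1
reciprocity: (6911/248035) = -1·(248035/6911) since 6911 mod 4 = 3, 248035 mod 4 = 3; sign now -1
(248035/6911) = (6150/6911)   [reduce mod 6911]
6150 = 2^1·3075; (2/6911) = +1 since 6911 mod 8 = 7, so (6150/6911) = (+1)^1·(3075/6911); sign now -1
reciprocity: (3075/6911) = -1·(6911/3075) since 3075 mod 4 = 3, 6911 mod 4 = 3; sign now +1
(6911/3075) = (761/3075)   [reduce mod 3075]
reciprocity: (761/3075) = +1·(3075/761) since 761 mod 4 = 1, 3075 mod 4 = 3; sign now +1
(3075/761) = (31/761)   [reduce mod 761]
reciprocity: (31/761) = +1·(761/31) since 31 mod 4 = 3, 761 mod 4 = 1; sign now +1
(761/31) = (17/31)   [reduce mod 31]
reciprocity: (17/31) = +1·(31/17) since 17 mod 4 = 1, 31 mod 4 = 3; sign now +1
(31/17) = (14/17)   [reduce mod 17]
14 = 2^1·7; (2/17) = +1 since 17 mod 8 = 1, so (14/17) = (+1)^1·(7/17); sign now +1
reciprocity: (7/17) = +1·(17/7) since 7 mod 4 = 3, 17 mod 4 = 1; sign now +1
(17/7) = (3/7)   [reduce mod 7]
reciprocity: (3/7) = -1·(7/3) since 3 mod 4 = 3, 7 mod 4 = 3; sign now -1
(7/3) = (1/3)   [reduce mod 3]
(1/3) = 1; final value = sign = -1

-1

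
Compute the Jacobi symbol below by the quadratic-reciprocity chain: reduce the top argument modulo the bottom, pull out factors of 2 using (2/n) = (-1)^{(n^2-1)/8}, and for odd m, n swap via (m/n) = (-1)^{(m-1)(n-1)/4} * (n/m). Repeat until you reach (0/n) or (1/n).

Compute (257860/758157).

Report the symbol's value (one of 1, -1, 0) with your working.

-1

factor out 2^2: 257860 = 2^2·64465; with 758157 mod 8 = 5, (2/758157) = -1; sign now +1; continue with (64465/758157)
flip (64465/758157) -> (758157/64465): both odd, 64465 mod 4 = 1, 758157 mod 4 = 1, so the flip contributes +1; sign now +1
(758157/64465): 758157 mod 64465 = 49042, so (758157/64465) = (49042/64465)
factor out 2^1: 49042 = 2^1·24521; with 64465 mod 8 = 1, (2/64465) = +1; sign now +1; continue with (24521/64465)
flip (24521/64465) -> (64465/24521): both odd, 24521 mod 4 = 1, 64465 mod 4 = 1, so the flip contributes +1; sign now +1
(64465/24521): 64465 mod 24521 = 15423, so (64465/24521) = (15423/24521)
flip (15423/24521) -> (24521/15423): both odd, 15423 mod 4 = 3, 24521 mod 4 = 1, so the flip contributes +1; sign now +1
(24521/15423): 24521 mod 15423 = 9098, so (24521/15423) = (9098/15423)
factor out 2^1: 9098 = 2^1·4549; with 15423 mod 8 = 7, (2/15423) = +1; sign now +1; continue with (4549/15423)
flip (4549/15423) -> (15423/4549): both odd, 4549 mod 4 = 1, 15423 mod 4 = 3, so the flip contributes +1; sign now +1
(15423/4549): 15423 mod 4549 = 1776, so (15423/4549) = (1776/4549)
factor out 2^4: 1776 = 2^4·111; with 4549 mod 8 = 5, (2/4549) = -1; sign now +1; continue with (111/4549)
flip (111/4549) -> (4549/111): both odd, 111 mod 4 = 3, 4549 mod 4 = 1, so the flip contributes +1; sign now +1
(4549/111): 4549 mod 111 = 109, so (4549/111) = (109/111)
flip (109/111) -> (111/109): both odd, 109 mod 4 = 1, 111 mod 4 = 3, so the flip contributes +1; sign now +1
(111/109): 111 mod 109 = 2, so (111/109) = (2/109)
factor out 2^1: 2 = 2^1·1; with 109 mod 8 = 5, (2/109) = -1; sign now -1; continue with (1/109)
reached (1/109) = 1, so the symbol is -1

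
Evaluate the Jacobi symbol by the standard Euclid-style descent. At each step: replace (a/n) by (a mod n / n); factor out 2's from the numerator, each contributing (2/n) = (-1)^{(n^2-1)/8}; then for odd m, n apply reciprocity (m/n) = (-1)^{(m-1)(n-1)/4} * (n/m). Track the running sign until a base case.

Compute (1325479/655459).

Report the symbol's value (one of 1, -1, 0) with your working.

1

(1325479/655459): 1325479 mod 655459 = 14561, so (1325479/655459) = (14561/655459)
flip (14561/655459) -> (655459/14561): both odd, 14561 mod 4 = 1, 655459 mod 4 = 3, so the flip contributes +1; sign now +1
(655459/14561): 655459 mod 14561 = 214, so (655459/14561) = (214/14561)
factor out 2^1: 214 = 2^1·107; with 14561 mod 8 = 1, (2/14561) = +1; sign now +1; continue with (107/14561)
flip (107/14561) -> (14561/107): both odd, 107 mod 4 = 3, 14561 mod 4 = 1, so the flip contributes +1; sign now +1
(14561/107): 14561 mod 107 = 9, so (14561/107) = (9/107)
flip (9/107) -> (107/9): both odd, 9 mod 4 = 1, 107 mod 4 = 3, so the flip contributes +1; sign now +1
(107/9): 107 mod 9 = 8, so (107/9) = (8/9)
factor out 2^3: 8 = 2^3·1; with 9 mod 8 = 1, (2/9) = +1; sign now +1; continue with (1/9)
reached (1/9) = 1, so the symbol is +1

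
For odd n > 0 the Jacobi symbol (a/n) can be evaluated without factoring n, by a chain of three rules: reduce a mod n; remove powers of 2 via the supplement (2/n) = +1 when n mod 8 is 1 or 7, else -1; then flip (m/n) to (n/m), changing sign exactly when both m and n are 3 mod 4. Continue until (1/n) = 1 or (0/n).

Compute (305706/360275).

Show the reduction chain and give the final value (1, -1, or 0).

1

factor out 2^1: 305706 = 2^1·152853; with 360275 mod 8 = 3, (2/360275) = -1; sign now -1; continue with (152853/360275)
flip (152853/360275) -> (360275/152853): both odd, 152853 mod 4 = 1, 360275 mod 4 = 3, so the flip contributes +1; sign now -1
(360275/152853): 360275 mod 152853 = 54569, so (360275/152853) = (54569/152853)
flip (54569/152853) -> (152853/54569): both odd, 54569 mod 4 = 1, 152853 mod 4 = 1, so the flip contributes +1; sign now -1
(152853/54569): 152853 mod 54569 = 43715, so (152853/54569) = (43715/54569)
flip (43715/54569) -> (54569/43715): both odd, 43715 mod 4 = 3, 54569 mod 4 = 1, so the flip contributes +1; sign now -1
(54569/43715): 54569 mod 43715 = 10854, so (54569/43715) = (10854/43715)
factor out 2^1: 10854 = 2^1·5427; with 43715 mod 8 = 3, (2/43715) = -1; sign now +1; continue with (5427/43715)
flip (5427/43715) -> (43715/5427): both odd, 5427 mod 4 = 3, 43715 mod 4 = 3, so the flip contributes -1; sign now -1
(43715/5427): 43715 mod 5427 = 299, so (43715/5427) = (299/5427)
flip (299/5427) -> (5427/299): both odd, 299 mod 4 = 3, 5427 mod 4 = 3, so the flip contributes -1; sign now +1
(5427/299): 5427 mod 299 = 45, so (5427/299) = (45/299)
flip (45/299) -> (299/45): both odd, 45 mod 4 = 1, 299 mod 4 = 3, so the flip contributes +1; sign now +1
(299/45): 299 mod 45 = 29, so (299/45) = (29/45)
flip (29/45) -> (45/29): both odd, 29 mod 4 = 1, 45 mod 4 = 1, so the flip contributes +1; sign now +1
(45/29): 45 mod 29 = 16, so (45/29) = (16/29)
factor out 2^4: 16 = 2^4·1; with 29 mod 8 = 5, (2/29) = -1; sign now +1; continue with (1/29)
reached (1/29) = 1, so the symbol is +1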